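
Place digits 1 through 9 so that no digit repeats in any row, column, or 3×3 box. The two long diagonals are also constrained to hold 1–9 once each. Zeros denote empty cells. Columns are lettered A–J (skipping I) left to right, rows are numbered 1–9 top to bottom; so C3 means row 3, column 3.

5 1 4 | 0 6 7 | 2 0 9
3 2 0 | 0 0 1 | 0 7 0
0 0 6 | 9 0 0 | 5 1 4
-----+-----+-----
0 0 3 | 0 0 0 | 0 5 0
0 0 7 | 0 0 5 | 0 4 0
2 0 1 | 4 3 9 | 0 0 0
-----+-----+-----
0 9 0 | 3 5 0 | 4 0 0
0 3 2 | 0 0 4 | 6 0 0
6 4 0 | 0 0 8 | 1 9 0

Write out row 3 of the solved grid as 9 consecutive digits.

D1 = 8: row 1 has {1,2,4,5,6,7,9}; col 4 has {3,4,9}; box has {1,6,7,9} → only 8 remains.
H1 = 3: row 1 has {1,2,4,5,6,7,8,9}; col 8 has {1,4,5,7,9}; box has {1,2,4,5,7,9} → only 3 remains.
D2 = 5: row 2 has {1,2,3,7}; col 4 has {3,4,8,9}; box has {1,6,7,8,9} → only 5 remains.
E2 = 4: row 2 has {1,2,3,5,7}; col 5 has {3,5,6}; box has {1,5,6,7,8,9} → only 4 remains.
G2 = 8: row 2 has {1,2,3,4,5,7}; col 7 has {1,2,4,5,6}; box has {1,2,3,4,5,7,9} → only 8 remains.
J2 = 6: row 2 has {1,2,3,4,5,7,8}; col 9 has {4,9}; box has {1,2,3,4,5,7,8,9} → only 6 remains.
E3 = 2: row 3 has {1,4,5,6,9}; col 5 has {3,4,5,6}; box has {1,4,5,6,7,8,9} → only 2 remains.
F3 = 3: row 3 has {1,2,4,5,6,9}; col 6 has {1,4,5,7,8,9}; box has {1,2,4,5,6,7,8,9} → only 3 remains.
F4 = 2: row 4 has {3,5}; col 6 has {1,3,4,5,7,8,9}; box has {3,4,5,9}; anti-diagonal has {3,4,5,6,7,9} → only 2 remains.
G6 = 7: row 6 has {1,2,3,4,9}; col 7 has {1,2,4,5,6,8}; box has {4,5} → only 7 remains.
J6 = 8: row 6 has {1,2,3,4,7,9}; col 9 has {4,6,9}; box has {4,5,7} → only 8 remains.
C7 = 8: row 7 has {3,4,5,9}; col 3 has {1,2,3,4,6,7}; box has {2,3,4,6,9}; anti-diagonal has {2,3,4,5,6,7,9} → only 8 remains.
F7 = 6: row 7 has {3,4,5,8,9}; col 6 has {1,2,3,4,5,7,8,9}; box has {3,4,5,8} → only 6 remains.
H7 = 2: row 7 has {3,4,5,6,8,9}; col 8 has {1,3,4,5,7,9}; box has {1,4,6,9} → only 2 remains.
J7 = 7: row 7 has {2,3,4,5,6,8,9}; col 9 has {4,6,8,9}; box has {1,2,4,6,9} → only 7 remains.
H8 = 8: row 8 has {2,3,4,6}; col 8 has {1,2,3,4,5,7,9}; box has {1,2,4,6,7,9}; main diagonal has {2,4,5,6,9} → only 8 remains.
J8 = 5: row 8 has {2,3,4,6,8}; col 9 has {4,6,7,8,9}; box has {1,2,4,6,7,8,9} → only 5 remains.
C9 = 5: row 9 has {1,4,6,8,9}; col 3 has {1,2,3,4,6,7,8}; box has {2,3,4,6,8,9} → only 5 remains.
E9 = 7: row 9 has {1,4,5,6,8,9}; col 5 has {2,3,4,5,6}; box has {3,4,5,6,8} → only 7 remains.
J9 = 3: row 9 has {1,4,5,6,7,8,9}; col 9 has {4,5,6,7,8,9}; box has {1,2,4,5,6,7,8,9}; main diagonal has {2,4,5,6,8,9} → only 3 remains.
C2 = 9: row 2 has {1,2,3,4,5,6,7,8}; col 3 has {1,2,3,4,5,6,7,8}; box has {1,2,3,4,5,6} → only 9 remains.
G4 = 9: row 4 has {2,3,5}; col 7 has {1,2,4,5,6,7,8}; box has {4,5,7,8} → only 9 remains.
J4 = 1: row 4 has {2,3,5,9}; col 9 has {3,4,5,6,7,8,9}; box has {4,5,7,8,9} → only 1 remains.
E5 = 1: row 5 has {4,5,7}; col 5 has {2,3,4,5,6,7}; box has {2,3,4,5,9}; main diagonal has {2,3,4,5,6,8,9}; anti-diagonal has {2,3,4,5,6,7,8,9} → only 1 remains.
G5 = 3: row 5 has {1,4,5,7}; col 7 has {1,2,4,5,6,7,8,9}; box has {1,4,5,7,8,9} → only 3 remains.
J5 = 2: row 5 has {1,3,4,5,7}; col 9 has {1,3,4,5,6,7,8,9}; box has {1,3,4,5,7,8,9} → only 2 remains.
H6 = 6: row 6 has {1,2,3,4,7,8,9}; col 8 has {1,2,3,4,5,7,8,9}; box has {1,2,3,4,5,7,8,9} → only 6 remains.
A7 = 1: row 7 has {2,3,4,5,6,7,8,9}; col 1 has {2,3,5,6}; box has {2,3,4,5,6,8,9} → only 1 remains.
A8 = 7: row 8 has {2,3,4,5,6,8}; col 1 has {1,2,3,5,6}; box has {1,2,3,4,5,6,8,9} → only 7 remains.
D8 = 1: row 8 has {2,3,4,5,6,7,8}; col 4 has {3,4,5,8,9}; box has {3,4,5,6,7,8} → only 1 remains.
E8 = 9: row 8 has {1,2,3,4,5,6,7,8}; col 5 has {1,2,3,4,5,6,7}; box has {1,3,4,5,6,7,8} → only 9 remains.
D9 = 2: row 9 has {1,3,4,5,6,7,8,9}; col 4 has {1,3,4,5,8,9}; box has {1,3,4,5,6,7,8,9} → only 2 remains.
A3 = 8: row 3 has {1,2,3,4,5,6,9}; col 1 has {1,2,3,5,6,7}; box has {1,2,3,4,5,6,9} → only 8 remains.
B3 = 7: row 3 has {1,2,3,4,5,6,8,9}; col 2 has {1,2,3,4,9}; box has {1,2,3,4,5,6,8,9} → only 7 remains.

876923514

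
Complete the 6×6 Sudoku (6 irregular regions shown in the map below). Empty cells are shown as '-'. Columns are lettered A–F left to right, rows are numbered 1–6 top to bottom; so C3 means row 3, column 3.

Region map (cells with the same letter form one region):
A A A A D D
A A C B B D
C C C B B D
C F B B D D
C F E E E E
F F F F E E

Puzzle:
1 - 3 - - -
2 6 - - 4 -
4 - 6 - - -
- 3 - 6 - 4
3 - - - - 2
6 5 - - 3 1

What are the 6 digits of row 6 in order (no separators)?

654231

B1 = 4: row 1 has {1,3}; col 2 has {3,5,6}; region has {1,2,3,6} → only 4 remains.
D1 = 5: row 1 has {1,3,4}; col 4 has {6}; region has {1,2,3,4,6} → only 5 remains.
F1 = 6: row 1 has {1,3,4,5}; col 6 has {1,2,4}; region has {4} → only 6 remains.
A4 = 5: row 4 has {3,4,6}; col 1 has {1,2,3,4,6}; region has {3,4,6} → only 5 remains.
B5 = 1: row 5 has {2,3}; col 2 has {3,4,5,6}; region has {3,5,6} → only 1 remains.
D5 = 4: row 5 has {1,2,3}; col 4 has {5,6}; region has {1,2,3} → only 4 remains.
D6 = 2: row 6 has {1,3,5,6}; col 4 has {4,5,6}; region has {1,3,5,6} → only 2 remains.
E1 = 2: row 1 has {1,3,4,5,6}; col 5 has {3,4}; region has {4,6} → only 2 remains.
C2 = 1: row 2 has {2,4,6}; col 3 has {3,6}; region has {3,4,5,6} → only 1 remains.
D2 = 3: row 2 has {1,2,4,6}; col 4 has {2,4,5,6}; region has {4,6} → only 3 remains.
F2 = 5: row 2 has {1,2,3,4,6}; col 6 has {1,2,4,6}; region has {2,4,6} → only 5 remains.
B3 = 2: row 3 has {4,6}; col 2 has {1,3,4,5,6}; region has {1,3,4,5,6} → only 2 remains.
D3 = 1: row 3 has {2,4,6}; col 4 has {2,3,4,5,6}; region has {3,4,6} → only 1 remains.
E3 = 5: row 3 has {1,2,4,6}; col 5 has {2,3,4}; region has {1,3,4,6} → only 5 remains.
F3 = 3: row 3 has {1,2,4,5,6}; col 6 has {1,2,4,5,6}; region has {2,4,5,6} → only 3 remains.
C4 = 2: row 4 has {3,4,5,6}; col 3 has {1,3,6}; region has {1,3,4,5,6} → only 2 remains.
E4 = 1: row 4 has {2,3,4,5,6}; col 5 has {2,3,4,5}; region has {2,3,4,5,6} → only 1 remains.
C5 = 5: row 5 has {1,2,3,4}; col 3 has {1,2,3,6}; region has {1,2,3,4} → only 5 remains.
E5 = 6: row 5 has {1,2,3,4,5}; col 5 has {1,2,3,4,5}; region has {1,2,3,4,5} → only 6 remains.
C6 = 4: row 6 has {1,2,3,5,6}; col 3 has {1,2,3,5,6}; region has {1,2,3,5,6} → only 4 remains.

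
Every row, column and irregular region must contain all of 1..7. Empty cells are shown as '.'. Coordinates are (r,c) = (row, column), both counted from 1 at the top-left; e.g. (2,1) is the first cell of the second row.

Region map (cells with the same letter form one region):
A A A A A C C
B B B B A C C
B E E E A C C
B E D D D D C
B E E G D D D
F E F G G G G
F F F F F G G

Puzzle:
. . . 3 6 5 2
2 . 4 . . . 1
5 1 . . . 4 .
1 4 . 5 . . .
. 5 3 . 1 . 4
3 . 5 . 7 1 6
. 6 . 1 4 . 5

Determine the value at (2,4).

(1,2) = 7 (sole candidate).
(1,3) = 1 (sole candidate).
(2,2) = 3 (sole candidate).
(2,5) = 5 (sole candidate).
(3,5) = 2 (sole candidate).
(4,5) = 3 (sole candidate).
(4,7) = 7 (sole candidate).
(5,4) = 2 (sole candidate).
(6,2) = 2 (sole candidate).
(6,4) = 4 (sole candidate).
(7,1) = 7 (sole candidate).
(7,3) = 2 (sole candidate).
(7,6) = 3 (sole candidate).
(1,1) = 4 (sole candidate).
(2,6) = 6 (sole candidate).
(3,7) = 3 (sole candidate).
(4,3) = 6 (sole candidate).
(4,6) = 2 (sole candidate).
(5,1) = 6 (sole candidate).
(5,6) = 7 (sole candidate).
(2,4) = 7: row 2 has {1,2,3,4,5,6}; col 4 has {1,2,3,4,5}; region has {1,2,3,4,5,6} → only 7 remains.

7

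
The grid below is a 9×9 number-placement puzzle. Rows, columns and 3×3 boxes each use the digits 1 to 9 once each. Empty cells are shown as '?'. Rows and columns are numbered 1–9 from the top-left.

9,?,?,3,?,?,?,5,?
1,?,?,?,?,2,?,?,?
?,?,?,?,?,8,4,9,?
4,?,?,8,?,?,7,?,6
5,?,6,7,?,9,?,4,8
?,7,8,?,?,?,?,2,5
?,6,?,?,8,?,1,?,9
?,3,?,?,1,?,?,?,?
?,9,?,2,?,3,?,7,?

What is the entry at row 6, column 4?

6

row 5, column 7 = 3 (sole candidate).
row 6, column 1 = 3 (sole candidate).
row 6, column 7 = 9 (sole candidate).
row 7, column 8 = 3 (sole candidate).
row 9, column 1 = 8 (sole candidate).
row 9, column 9 = 4 (sole candidate).
row 4, column 8 = 1 (sole candidate).
row 5, column 5 = 2 (sole candidate).
row 8, column 9 = 2 (sole candidate).
row 4, column 2 = 2 (sole candidate).
row 4, column 3 = 9 (sole candidate).
row 4, column 6 = 5 (sole candidate).
row 5, column 2 = 1 (sole candidate).
row 8, column 1 = 7 (sole candidate).
row 3, column 2 = 5 (sole candidate).
row 4, column 5 = 3 (sole candidate).
row 7, column 1 = 2 (sole candidate).
row 3, column 1 = 6 (sole candidate).
row 3, column 4 = 1 (sole candidate).
row 3, column 5 = 7 (sole candidate).
row 3, column 9 = 3 (sole candidate).
row 2, column 9 = 7 (sole candidate).
row 3, column 3 = 2 (sole candidate).
row 1, column 9 = 1 (sole candidate).
row 1, column 7 = 2 (hidden single in row 1).
row 1, column 3 = 7 (hidden single in row 1).
row 1, column 2 = 8 (hidden single in row 1).
row 2, column 2 = 4 (sole candidate).
row 2, column 3 = 3 (sole candidate).
row 6, column 6 = 1 (hidden single in row 6).
row 7, column 6 = 7 (hidden single in row 7).
row 8, column 4 = 9 (hidden single in row 8).
row 2, column 5 = 9 (hidden single in row 2).
row 2, column 4 = 5 (hidden single in row 2).
row 7, column 4 = 4 (sole candidate).
row 8, column 6 = 6 (sole candidate).
row 8, column 8 = 8 (sole candidate).
row 9, column 5 = 5 (sole candidate).
row 9, column 7 = 6 (sole candidate).
row 1, column 6 = 4 (sole candidate).
row 2, column 7 = 8 (sole candidate).
row 2, column 8 = 6 (sole candidate).
row 6, column 4 = 6: row 6 has {1,2,3,5,7,8,9}; col 4 has {1,2,3,4,5,7,8,9}; box has {1,2,3,5,7,8,9} → only 6 remains.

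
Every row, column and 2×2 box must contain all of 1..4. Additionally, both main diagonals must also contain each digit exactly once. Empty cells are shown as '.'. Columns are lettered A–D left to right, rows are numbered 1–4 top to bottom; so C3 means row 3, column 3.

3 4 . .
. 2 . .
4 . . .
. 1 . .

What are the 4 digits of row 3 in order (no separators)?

A2 = 1: row 2 has {2}; col 1 has {3,4}; box has {2,3,4} → only 1 remains.
B3 = 3: row 3 has {4}; col 2 has {1,2,4}; box has {1,4}; anti-diagonal has {} → only 3 remains.
C3 = 1: row 3 has {3,4}; col 3 has {}; box has {}; main diagonal has {2,3} → only 1 remains.
D3 = 2: row 3 has {1,3,4}; col 4 has {}; box has {1} → only 2 remains.

4312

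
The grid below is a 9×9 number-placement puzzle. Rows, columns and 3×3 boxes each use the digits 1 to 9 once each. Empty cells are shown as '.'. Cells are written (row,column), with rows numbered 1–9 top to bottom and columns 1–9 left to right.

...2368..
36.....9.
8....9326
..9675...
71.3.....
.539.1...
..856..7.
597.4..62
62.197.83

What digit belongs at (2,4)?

(6,8) = 4: row 6 has {1,3,5,9}; col 8 has {2,6,7,8,9}; box has {} → only 4 remains.
(8,4) = 8: row 8 has {2,4,5,6,7,9}; col 4 has {1,2,3,5,6,9}; box has {1,4,5,6,7,9} → only 8 remains.
(8,6) = 3: row 8 has {2,4,5,6,7,8,9}; col 6 has {1,5,6,7,9}; box has {1,4,5,6,7,8,9} → only 3 remains.
(8,7) = 1: row 8 has {2,3,4,5,6,7,8,9}; col 7 has {3,8}; box has {2,3,6,7,8} → only 1 remains.
(9,3) = 4: row 9 has {1,2,3,6,7,8,9}; col 3 has {3,7,8,9}; box has {2,5,6,7,8,9} → only 4 remains.
(9,7) = 5: row 9 has {1,2,3,4,6,7,8,9}; col 7 has {1,3,8}; box has {1,2,3,6,7,8} → only 5 remains.
(4,7) = 2: row 4 has {5,6,7,9}; col 7 has {1,3,5,8}; box has {4} → only 2 remains.
(5,8) = 5: row 5 has {1,3,7}; col 8 has {2,4,6,7,8,9}; box has {2,4} → only 5 remains.
(6,1) = 2: row 6 has {1,3,4,5,9}; col 1 has {3,5,6,7,8}; box has {1,3,5,7,9} → only 2 remains.
(6,5) = 8: row 6 has {1,2,3,4,5,9}; col 5 has {3,4,6,7,9}; box has {1,3,5,6,7,9} → only 8 remains.
(6,9) = 7: row 6 has {1,2,3,4,5,8,9}; col 9 has {2,3,6}; box has {2,4,5} → only 7 remains.
(7,1) = 1: row 7 has {5,6,7,8}; col 1 has {2,3,5,6,7,8}; box has {2,4,5,6,7,8,9} → only 1 remains.
(7,2) = 3: row 7 has {1,5,6,7,8}; col 2 has {1,2,5,6,9}; box has {1,2,4,5,6,7,8,9} → only 3 remains.
(7,6) = 2: row 7 has {1,3,5,6,7,8}; col 6 has {1,3,5,6,7,9}; box has {1,3,4,5,6,7,8,9} → only 2 remains.
(1,8) = 1: row 1 has {2,3,6,8}; col 8 has {2,4,5,6,7,8,9}; box has {2,3,6,8,9} → only 1 remains.
(4,1) = 4: row 4 has {2,5,6,7,9}; col 1 has {1,2,3,5,6,7,8}; box has {1,2,3,5,7,9} → only 4 remains.
(4,2) = 8: row 4 has {2,4,5,6,7,9}; col 2 has {1,2,3,5,6,9}; box has {1,2,3,4,5,7,9} → only 8 remains.
(4,8) = 3: row 4 has {2,4,5,6,7,8,9}; col 8 has {1,2,4,5,6,7,8,9}; box has {2,4,5,7} → only 3 remains.
(4,9) = 1: row 4 has {2,3,4,5,6,7,8,9}; col 9 has {2,3,6,7}; box has {2,3,4,5,7} → only 1 remains.
(5,3) = 6: row 5 has {1,3,5,7}; col 3 has {3,4,7,8,9}; box has {1,2,3,4,5,7,8,9} → only 6 remains.
(5,5) = 2: row 5 has {1,3,5,6,7}; col 5 has {3,4,6,7,8,9}; box has {1,3,5,6,7,8,9} → only 2 remains.
(5,6) = 4: row 5 has {1,2,3,5,6,7}; col 6 has {1,2,3,5,6,7,9}; box has {1,2,3,5,6,7,8,9} → only 4 remains.
(5,7) = 9: row 5 has {1,2,3,4,5,6,7}; col 7 has {1,2,3,5,8}; box has {1,2,3,4,5,7} → only 9 remains.
(5,9) = 8: row 5 has {1,2,3,4,5,6,7,9}; col 9 has {1,2,3,6,7}; box has {1,2,3,4,5,7,9} → only 8 remains.
(6,7) = 6: row 6 has {1,2,3,4,5,7,8,9}; col 7 has {1,2,3,5,8,9}; box has {1,2,3,4,5,7,8,9} → only 6 remains.
(7,7) = 4: row 7 has {1,2,3,5,6,7,8}; col 7 has {1,2,3,5,6,8,9}; box has {1,2,3,5,6,7,8} → only 4 remains.
(7,9) = 9: row 7 has {1,2,3,4,5,6,7,8}; col 9 has {1,2,3,6,7,8}; box has {1,2,3,4,5,6,7,8} → only 9 remains.
(1,1) = 9: row 1 has {1,2,3,6,8}; col 1 has {1,2,3,4,5,6,7,8}; box has {3,6,8} → only 9 remains.
(1,3) = 5: row 1 has {1,2,3,6,8,9}; col 3 has {3,4,6,7,8,9}; box has {3,6,8,9} → only 5 remains.
(1,9) = 4: row 1 has {1,2,3,5,6,8,9}; col 9 has {1,2,3,6,7,8,9}; box has {1,2,3,6,8,9} → only 4 remains.
(2,6) = 8: row 2 has {3,6,9}; col 6 has {1,2,3,4,5,6,7,9}; box has {2,3,6,9} → only 8 remains.
(2,7) = 7: row 2 has {3,6,8,9}; col 7 has {1,2,3,4,5,6,8,9}; box has {1,2,3,4,6,8,9} → only 7 remains.
(2,9) = 5: row 2 has {3,6,7,8,9}; col 9 has {1,2,3,4,6,7,8,9}; box has {1,2,3,4,6,7,8,9} → only 5 remains.
(3,3) = 1: row 3 has {2,3,6,8,9}; col 3 has {3,4,5,6,7,8,9}; box has {3,5,6,8,9} → only 1 remains.
(3,5) = 5: row 3 has {1,2,3,6,8,9}; col 5 has {2,3,4,6,7,8,9}; box has {2,3,6,8,9} → only 5 remains.
(1,2) = 7: row 1 has {1,2,3,4,5,6,8,9}; col 2 has {1,2,3,5,6,8,9}; box has {1,3,5,6,8,9} → only 7 remains.
(2,3) = 2: row 2 has {3,5,6,7,8,9}; col 3 has {1,3,4,5,6,7,8,9}; box has {1,3,5,6,7,8,9} → only 2 remains.
(2,4) = 4: row 2 has {2,3,5,6,7,8,9}; col 4 has {1,2,3,5,6,8,9}; box has {2,3,5,6,8,9} → only 4 remains.

4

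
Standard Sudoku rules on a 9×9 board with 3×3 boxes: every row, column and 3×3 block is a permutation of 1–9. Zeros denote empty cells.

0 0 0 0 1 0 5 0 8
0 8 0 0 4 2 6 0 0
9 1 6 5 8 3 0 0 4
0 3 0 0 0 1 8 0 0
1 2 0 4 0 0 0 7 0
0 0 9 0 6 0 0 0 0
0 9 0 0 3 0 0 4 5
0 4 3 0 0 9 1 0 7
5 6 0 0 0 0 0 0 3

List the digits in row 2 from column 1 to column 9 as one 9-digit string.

r1c2 = 7 (sole candidate).
r1c6 = 6 (sole candidate).
r2c1 = 3: row 2 has {2,4,6,8}; col 1 has {1,5,9}; box has {1,6,7,8,9} → only 3 remains.
r2c3 = 5: row 2 has {2,3,4,6,8}; col 3 has {3,6,9}; box has {1,3,6,7,8,9} → only 5 remains.
r3c8 = 2 (sole candidate).
r5c3 = 8 (sole candidate).
r5c6 = 5 (sole candidate).
r6c2 = 5 (sole candidate).
r7c7 = 2 (sole candidate).
r9c7 = 9 (sole candidate).
r9c8 = 8 (sole candidate).
r1c4 = 9 (sole candidate).
r1c8 = 3 (sole candidate).
r2c4 = 7: row 2 has {2,3,4,5,6,8}; col 4 has {4,5,9}; box has {1,2,3,4,5,6,8,9} → only 7 remains.
r3c7 = 7 (sole candidate).
r4c4 = 2 (sole candidate).
r5c5 = 9 (sole candidate).
r5c7 = 3 (sole candidate).
r5c9 = 6 (sole candidate).
r6c7 = 4 (sole candidate).
r6c8 = 1 (sole candidate).
r6c9 = 2 (sole candidate).
r8c8 = 6 (sole candidate).
r9c4 = 1 (sole candidate).
r2c8 = 9: row 2 has {2,3,4,5,6,7,8}; col 8 has {1,2,3,4,6,7,8}; box has {2,3,4,5,6,7,8} → only 9 remains.
r2c9 = 1: row 2 has {2,3,4,5,6,7,8,9}; col 9 has {2,3,4,5,6,7,8}; box has {2,3,4,5,6,7,8,9} → only 1 remains.

385742691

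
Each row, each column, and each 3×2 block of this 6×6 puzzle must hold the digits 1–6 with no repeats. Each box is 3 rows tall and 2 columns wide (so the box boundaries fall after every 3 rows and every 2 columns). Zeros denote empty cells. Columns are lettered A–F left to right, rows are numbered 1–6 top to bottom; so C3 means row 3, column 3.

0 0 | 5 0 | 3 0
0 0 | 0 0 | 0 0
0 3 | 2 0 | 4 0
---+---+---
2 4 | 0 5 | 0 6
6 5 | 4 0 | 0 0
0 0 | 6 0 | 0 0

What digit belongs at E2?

6

E4 = 1 (sole candidate).
E5 = 2 (sole candidate).
F5 = 3 (sole candidate).
B6 = 1 (sole candidate).
E6 = 5 (sole candidate).
F6 = 4 (sole candidate).
E2 = 6: row 2 has {}; col 5 has {1,2,3,4,5}; box has {3,4} → only 6 remains.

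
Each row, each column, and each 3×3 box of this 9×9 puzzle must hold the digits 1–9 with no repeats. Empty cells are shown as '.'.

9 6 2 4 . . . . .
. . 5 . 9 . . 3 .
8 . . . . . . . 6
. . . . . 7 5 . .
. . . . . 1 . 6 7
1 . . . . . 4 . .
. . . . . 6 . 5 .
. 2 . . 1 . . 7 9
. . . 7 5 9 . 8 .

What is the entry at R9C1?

6

R1C8 = 1 (sole candidate).
R2C4 = 6 (hidden single in row 2).
R2C2 = 1 (hidden single in row 2).
R3C4 = 1 (hidden single in row 3).
R3C6 = 5 (hidden single in row 3).
R1C9 = 5 (hidden single in row 1).
R4C9 = 1 (hidden single in row 4).
R8C1 = 5 (hidden single in row 8).
R8C6 = 4 (hidden single in column 6).
R3C8 = 4 (hidden single in column 8).
R2C1 = 4 (hidden single in row 2).
R2C7 = 7 (hidden single in row 2).
R1C7 = 8 (sole candidate).
R2C9 = 2 (sole candidate).
R3C7 = 9 (sole candidate).
R1C6 = 3 (sole candidate).
R2C6 = 8 (sole candidate).
R6C6 = 2 (sole candidate).
R6C8 = 9 (sole candidate).
R1C5 = 7 (sole candidate).
R3C5 = 2 (sole candidate).
R4C8 = 2 (sole candidate).
R5C7 = 3 (sole candidate).
R6C9 = 8 (sole candidate).
R8C7 = 6 (sole candidate).
R5C1 = 2 (sole candidate).
R9C7 = 2 (hidden single in row 9).
R7C7 = 1 (sole candidate).
R7C4 = 2 (hidden single in row 7).
R9C3 = 1 (hidden single in row 9).
R9C1 = 6: in row 9, 6 can only go here (every other open cell in that row sees a 6).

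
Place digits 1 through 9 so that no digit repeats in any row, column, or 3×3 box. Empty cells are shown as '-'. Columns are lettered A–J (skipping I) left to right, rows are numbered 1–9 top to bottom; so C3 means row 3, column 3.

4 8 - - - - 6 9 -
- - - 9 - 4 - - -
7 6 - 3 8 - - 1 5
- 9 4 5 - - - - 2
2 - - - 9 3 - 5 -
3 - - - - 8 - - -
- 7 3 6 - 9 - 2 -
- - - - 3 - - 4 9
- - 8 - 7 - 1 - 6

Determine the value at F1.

7

F3 = 2: row 3 has {1,3,5,6,7,8}; col 6 has {3,4,8,9}; box has {3,4,8,9} → only 2 remains.
G3 = 4: row 3 has {1,2,3,5,6,7,8}; col 7 has {1,6}; box has {1,5,6,9} → only 4 remains.
B5 = 1: row 5 has {2,3,5,9}; col 2 has {6,7,8,9}; box has {2,3,4,9} → only 1 remains.
B6 = 5: row 6 has {3,8}; col 2 has {1,6,7,8,9}; box has {1,2,3,4,9} → only 5 remains.
J7 = 8: row 7 has {2,3,6,7,9}; col 9 has {2,5,6,9}; box has {1,2,4,6,9} → only 8 remains.
B8 = 2: row 8 has {3,4,9}; col 2 has {1,5,6,7,8,9}; box has {3,7,8} → only 2 remains.
B9 = 4: row 9 has {1,6,7,8}; col 2 has {1,2,5,6,7,8,9}; box has {2,3,7,8} → only 4 remains.
D9 = 2: row 9 has {1,4,6,7,8}; col 4 has {3,5,6,9}; box has {3,6,7,9} → only 2 remains.
F9 = 5: row 9 has {1,2,4,6,7,8}; col 6 has {2,3,4,8,9}; box has {2,3,6,7,9} → only 5 remains.
H9 = 3: row 9 has {1,2,4,5,6,7,8}; col 8 has {1,2,4,5,9}; box has {1,2,4,6,8,9} → only 3 remains.
B2 = 3: row 2 has {4,9}; col 2 has {1,2,4,5,6,7,8,9}; box has {4,6,7,8} → only 3 remains.
J2 = 7: row 2 has {3,4,9}; col 9 has {2,5,6,8,9}; box has {1,4,5,6,9} → only 7 remains.
C3 = 9: row 3 has {1,2,3,4,5,6,7,8}; col 3 has {3,4,8}; box has {3,4,6,7,8} → only 9 remains.
J5 = 4: row 5 has {1,2,3,5,9}; col 9 has {2,5,6,7,8,9}; box has {2,5} → only 4 remains.
J6 = 1: row 6 has {3,5,8}; col 9 has {2,4,5,6,7,8,9}; box has {2,4,5} → only 1 remains.
G7 = 5: row 7 has {2,3,6,7,8,9}; col 7 has {1,4,6}; box has {1,2,3,4,6,8,9} → only 5 remains.
F8 = 1: row 8 has {2,3,4,9}; col 6 has {2,3,4,5,8,9}; box has {2,3,5,6,7,9} → only 1 remains.
G8 = 7: row 8 has {1,2,3,4,9}; col 7 has {1,4,5,6}; box has {1,2,3,4,5,6,8,9} → only 7 remains.
A9 = 9: row 9 has {1,2,3,4,5,6,7,8}; col 1 has {2,3,4,7}; box has {2,3,4,7,8} → only 9 remains.
F1 = 7: row 1 has {4,6,8,9}; col 6 has {1,2,3,4,5,8,9}; box has {2,3,4,8,9} → only 7 remains.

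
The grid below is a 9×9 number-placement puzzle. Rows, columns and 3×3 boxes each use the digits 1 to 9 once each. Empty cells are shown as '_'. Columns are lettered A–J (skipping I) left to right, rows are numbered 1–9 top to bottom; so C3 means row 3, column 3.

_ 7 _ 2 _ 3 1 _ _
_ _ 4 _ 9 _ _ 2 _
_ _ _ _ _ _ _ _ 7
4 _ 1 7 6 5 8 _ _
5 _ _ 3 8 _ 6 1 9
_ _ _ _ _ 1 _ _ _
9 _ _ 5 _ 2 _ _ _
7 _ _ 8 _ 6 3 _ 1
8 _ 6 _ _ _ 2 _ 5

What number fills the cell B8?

A1 = 6 (sole candidate).
G2 = 5 (sole candidate).
H4 = 3 (sole candidate).
J4 = 2 (sole candidate).
B5 = 2 (sole candidate).
C5 = 7 (sole candidate).
F5 = 4 (sole candidate).
A6 = 3 (sole candidate).
D6 = 9 (sole candidate).
E6 = 2 (sole candidate).
J6 = 4 (sole candidate).
C7 = 3 (sole candidate).
E8 = 4 (sole candidate).
H8 = 9 (sole candidate).
D9 = 1 (sole candidate).
E1 = 5 (sole candidate).
J1 = 8 (sole candidate).
A2 = 1 (sole candidate).
D2 = 6 (sole candidate).
J2 = 3 (sole candidate).
A3 = 2 (sole candidate).
D3 = 4 (sole candidate).
E3 = 1 (sole candidate).
F3 = 8 (sole candidate).
G3 = 9 (sole candidate).
H3 = 6 (sole candidate).
B4 = 9 (sole candidate).
C6 = 8 (sole candidate).
G6 = 7 (sole candidate).
H6 = 5 (sole candidate).
E7 = 7 (sole candidate).
G7 = 4 (sole candidate).
H7 = 8 (sole candidate).
J7 = 6 (sole candidate).
B8 = 5: row 8 has {1,3,4,6,7,8,9}; col 2 has {2,7,9}; box has {3,6,7,8,9} → only 5 remains.

5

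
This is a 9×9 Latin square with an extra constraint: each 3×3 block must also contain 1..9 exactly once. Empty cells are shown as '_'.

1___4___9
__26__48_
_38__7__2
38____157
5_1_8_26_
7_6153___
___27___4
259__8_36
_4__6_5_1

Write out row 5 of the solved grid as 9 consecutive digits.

R1C8 = 7 (sole candidate).
R2C1 = 9 (sole candidate).
R2C2 = 7 (sole candidate).
R3C7 = 6 (sole candidate).
R3C8 = 1 (sole candidate).
R4C3 = 4 (sole candidate).
R4C4 = 9 (sole candidate).
R4C5 = 2 (sole candidate).
R4C6 = 6 (sole candidate).
R5C2 = 9: row 5 has {1,2,5,6,8}; col 2 has {3,4,5,7,8}; box has {1,3,4,5,6,7,8} → only 9 remains.
R5C6 = 4: row 5 has {1,2,5,6,8,9}; col 6 has {3,6,7,8}; box has {1,2,3,5,6,8,9} → only 4 remains.
R5C9 = 3: row 5 has {1,2,4,5,6,8,9}; col 9 has {1,2,4,6,7,9}; box has {1,2,5,6,7} → only 3 remains.
R6C2 = 2 (sole candidate).
R6C9 = 8 (sole candidate).
R7C3 = 3 (sole candidate).
R7C8 = 9 (sole candidate).
R8C4 = 4 (sole candidate).
R8C5 = 1 (sole candidate).
R8C7 = 7 (sole candidate).
R9C1 = 8 (sole candidate).
R9C3 = 7 (sole candidate).
R9C4 = 3 (sole candidate).
R9C6 = 9 (sole candidate).
R9C8 = 2 (sole candidate).
R1C2 = 6 (sole candidate).
R1C3 = 5 (sole candidate).
R1C4 = 8 (sole candidate).
R1C6 = 2 (sole candidate).
R1C7 = 3 (sole candidate).
R2C5 = 3 (sole candidate).
R2C9 = 5 (sole candidate).
R3C1 = 4 (sole candidate).
R3C4 = 5 (sole candidate).
R3C5 = 9 (sole candidate).
R5C4 = 7: row 5 has {1,2,3,4,5,6,8,9}; col 4 has {1,2,3,4,5,6,8,9}; box has {1,2,3,4,5,6,8,9} → only 7 remains.

591784263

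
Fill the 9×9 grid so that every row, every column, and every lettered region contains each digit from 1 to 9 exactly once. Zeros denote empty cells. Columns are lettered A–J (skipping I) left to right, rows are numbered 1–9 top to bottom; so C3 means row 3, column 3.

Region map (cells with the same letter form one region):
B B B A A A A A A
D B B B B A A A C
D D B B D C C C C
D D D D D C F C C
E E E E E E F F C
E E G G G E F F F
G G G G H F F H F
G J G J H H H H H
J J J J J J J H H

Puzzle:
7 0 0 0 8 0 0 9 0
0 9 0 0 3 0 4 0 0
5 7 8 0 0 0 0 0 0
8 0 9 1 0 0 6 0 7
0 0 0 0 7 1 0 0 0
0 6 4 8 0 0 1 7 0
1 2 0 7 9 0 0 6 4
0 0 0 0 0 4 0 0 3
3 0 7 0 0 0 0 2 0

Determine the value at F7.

E6 = 5: row 6 has {1,4,6,7,8}; col 5 has {3,7,8,9}; region has {1,2,4,7,8} → only 5 remains.
C7 = 3: row 7 has {1,2,4,6,7,9}; col 3 has {4,7,8,9}; region has {1,2,4,5,7,8} → only 3 remains.
C8 = 6: row 8 has {3,4}; col 3 has {3,4,7,8,9}; region has {1,2,3,4,5,7,8} → only 6 remains.
E8 = 1: row 8 has {3,4,6}; col 5 has {3,5,7,8,9}; region has {2,3,4,6,9} → only 1 remains.
A8 = 9: row 8 has {1,3,4,6}; col 1 has {1,3,5,7,8}; region has {1,2,3,4,5,6,7,8} → only 9 remains.
A6 = 2: row 6 has {1,4,5,6,7,8}; col 1 has {1,3,5,7,8,9}; region has {1,6,7} → only 2 remains.
J6 = 9: row 6 has {1,2,4,5,6,7,8}; col 9 has {3,4,7}; region has {1,4,6,7} → only 9 remains.
A2 = 6: row 2 has {3,4,9}; col 1 has {1,2,3,5,7,8,9}; region has {1,5,7,8,9} → only 6 remains.
A5 = 4: row 5 has {1,7}; col 1 has {1,2,3,5,6,7,8,9}; region has {1,2,6,7} → only 4 remains.
C5 = 5: row 5 has {1,4,7}; col 3 has {3,4,6,7,8,9}; region has {1,2,4,6,7} → only 5 remains.
F6 = 3: row 6 has {1,2,4,5,6,7,8,9}; col 6 has {1,4}; region has {1,2,4,5,6,7} → only 3 remains.
B5 = 8: row 5 has {1,4,5,7}; col 2 has {2,6,7,9}; region has {1,2,3,4,5,6,7} → only 8 remains.
D5 = 9: row 5 has {1,4,5,7,8}; col 4 has {1,7,8}; region has {1,2,3,4,5,6,7,8} → only 9 remains.
H5 = 3: row 5 has {1,4,5,7,8,9}; col 8 has {2,6,7,9}; region has {1,4,6,7,9} → only 3 remains.
B8 = 5: row 8 has {1,3,4,6,9}; col 2 has {2,6,7,8,9}; region has {3,7} → only 5 remains.
D8 = 2: row 8 has {1,3,4,5,6,9}; col 4 has {1,7,8,9}; region has {3,5,7} → only 2 remains.
H8 = 8: row 8 has {1,2,3,4,5,6,9}; col 8 has {2,3,6,7,9}; region has {1,2,3,4,6,9} → only 8 remains.
J9 = 5: row 9 has {2,3,7}; col 9 has {3,4,7,9}; region has {1,2,3,4,6,8,9} → only 5 remains.
D2 = 5: row 2 has {3,4,6,9}; col 4 has {1,2,7,8,9}; region has {3,7,8,9} → only 5 remains.
H2 = 1: row 2 has {3,4,5,6,9}; col 8 has {2,3,6,7,8,9}; region has {4,8,9} → only 1 remains.
H3 = 4: row 3 has {5,7,8}; col 8 has {1,2,3,6,7,8,9}; region has {7} → only 4 remains.
H4 = 5: row 4 has {1,6,7,8,9}; col 8 has {1,2,3,4,6,7,8,9}; region has {4,7} → only 5 remains.
G5 = 2: row 5 has {1,3,4,5,7,8,9}; col 7 has {1,4,6}; region has {1,3,4,6,7,9} → only 2 remains.
J5 = 6: row 5 has {1,2,3,4,5,7,8,9}; col 9 has {3,4,5,7,9}; region has {4,5,7} → only 6 remains.
G8 = 7: row 8 has {1,2,3,4,5,6,8,9}; col 7 has {1,2,4,6}; region has {1,2,3,4,5,6,8,9} → only 7 remains.
J1 = 2: row 1 has {7,8,9}; col 9 has {3,4,5,6,7,9}; region has {1,4,8,9} → only 2 remains.
C2 = 2: row 2 has {1,3,4,5,6,9}; col 3 has {3,4,5,6,7,8,9}; region has {3,5,7,8,9} → only 2 remains.
F2 = 7: row 2 has {1,2,3,4,5,6,9}; col 6 has {1,3,4}; region has {1,2,4,8,9} → only 7 remains.
J2 = 8: row 2 has {1,2,3,4,5,6,7,9}; col 9 has {2,3,4,5,6,7,9}; region has {4,5,6,7} → only 8 remains.
D3 = 6: row 3 has {4,5,7,8}; col 4 has {1,2,5,7,8,9}; region has {2,3,5,7,8,9} → only 6 remains.
E3 = 2: row 3 has {4,5,6,7,8}; col 5 has {1,3,5,7,8,9}; region has {1,5,6,7,8,9} → only 2 remains.
F3 = 9: row 3 has {2,4,5,6,7,8}; col 6 has {1,3,4,7}; region has {4,5,6,7,8} → only 9 remains.
G3 = 3: row 3 has {2,4,5,6,7,8,9}; col 7 has {1,2,4,6,7}; region has {4,5,6,7,8,9} → only 3 remains.
J3 = 1: row 3 has {2,3,4,5,6,7,8,9}; col 9 has {2,3,4,5,6,7,8,9}; region has {3,4,5,6,7,8,9} → only 1 remains.
E4 = 4: row 4 has {1,5,6,7,8,9}; col 5 has {1,2,3,5,7,8,9}; region has {1,2,5,6,7,8,9} → only 4 remains.
F4 = 2: row 4 has {1,4,5,6,7,8,9}; col 6 has {1,3,4,7,9}; region has {1,3,4,5,6,7,8,9} → only 2 remains.
D9 = 4: row 9 has {2,3,5,7}; col 4 has {1,2,5,6,7,8,9}; region has {2,3,5,7} → only 4 remains.
E9 = 6: row 9 has {2,3,4,5,7}; col 5 has {1,2,3,4,5,7,8,9}; region has {2,3,4,5,7} → only 6 remains.
F9 = 8: row 9 has {2,3,4,5,6,7}; col 6 has {1,2,3,4,7,9}; region has {2,3,4,5,6,7} → only 8 remains.
G9 = 9: row 9 has {2,3,4,5,6,7,8}; col 7 has {1,2,3,4,6,7}; region has {2,3,4,5,6,7,8} → only 9 remains.
C1 = 1: row 1 has {2,7,8,9}; col 3 has {2,3,4,5,6,7,8,9}; region has {2,3,5,6,7,8,9} → only 1 remains.
D1 = 3: row 1 has {1,2,7,8,9}; col 4 has {1,2,4,5,6,7,8,9}; region has {1,2,4,7,8,9} → only 3 remains.
G1 = 5: row 1 has {1,2,3,7,8,9}; col 7 has {1,2,3,4,6,7,9}; region has {1,2,3,4,7,8,9} → only 5 remains.
B4 = 3: row 4 has {1,2,4,5,6,7,8,9}; col 2 has {2,5,6,7,8,9}; region has {1,2,4,5,6,7,8,9} → only 3 remains.
F7 = 5: row 7 has {1,2,3,4,6,7,9}; col 6 has {1,2,3,4,7,8,9}; region has {1,2,3,4,6,7,9} → only 5 remains.

5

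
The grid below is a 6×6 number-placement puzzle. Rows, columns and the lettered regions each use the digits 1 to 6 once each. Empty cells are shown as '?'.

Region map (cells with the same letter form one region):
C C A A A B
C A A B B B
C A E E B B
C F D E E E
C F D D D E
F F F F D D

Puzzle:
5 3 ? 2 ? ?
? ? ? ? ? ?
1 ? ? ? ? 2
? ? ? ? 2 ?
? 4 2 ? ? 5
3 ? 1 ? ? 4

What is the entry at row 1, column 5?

4

row 5, column 1 = 6: row 5 has {2,4,5}; col 1 has {1,3,5}; region has {1,3,5} → only 6 remains.
row 4, column 1 = 4: row 4 has {2}; col 1 has {1,3,5,6}; region has {1,3,5,6} → only 4 remains.
row 2, column 1 = 2: row 2 has {}; col 1 has {1,3,4,5,6}; region has {1,3,4,5,6} → only 2 remains.
row 6, column 2 = 2: in row 6, 2 can only go here (every other open cell in that row sees a 2).
row 2, column 2 = 1: in column 2, 1 can only go here (every other open cell in that column sees a 1).
row 1, column 6 = 1: in row 1, 1 can only go here (every other open cell in that row sees a 1).
row 4, column 4 = 1: in row 4, 1 can only go here (every other open cell in that row sees a 1).
row 5, column 4 = 3: row 5 has {2,4,5,6}; col 4 has {1,2}; region has {2,4} → only 3 remains.
row 5, column 5 = 1: row 5 has {2,3,4,5,6}; col 5 has {2}; region has {2,3,4} → only 1 remains.
row 4, column 6 = 3: in row 4, 3 can only go here (every other open cell in that row sees a 3).
row 2, column 6 = 6: row 2 has {1,2}; col 6 has {1,2,3,4,5}; region has {1,2} → only 6 remains.
row 3, column 5 = 3: in row 3, 3 can only go here (every other open cell in that row sees a 3).
row 2, column 3 = 3: in row 2, 3 can only go here (every other open cell in that row sees a 3).
row 3, column 2 = 5: in row 3, 5 can only go here (every other open cell in that row sees a 5).
row 4, column 2 = 6: row 4 has {1,2,3,4}; col 2 has {1,2,3,4,5}; region has {1,2,3,4} → only 6 remains.
row 4, column 3 = 5: row 4 has {1,2,3,4,6}; col 3 has {1,2,3}; region has {1,2,3,4} → only 5 remains.
row 6, column 4 = 5: row 6 has {1,2,3,4}; col 4 has {1,2,3}; region has {1,2,3,4,6} → only 5 remains.
row 6, column 5 = 6: row 6 has {1,2,3,4,5}; col 5 has {1,2,3}; region has {1,2,3,4,5} → only 6 remains.
row 1, column 5 = 4: row 1 has {1,2,3,5}; col 5 has {1,2,3,6}; region has {1,2,3,5} → only 4 remains.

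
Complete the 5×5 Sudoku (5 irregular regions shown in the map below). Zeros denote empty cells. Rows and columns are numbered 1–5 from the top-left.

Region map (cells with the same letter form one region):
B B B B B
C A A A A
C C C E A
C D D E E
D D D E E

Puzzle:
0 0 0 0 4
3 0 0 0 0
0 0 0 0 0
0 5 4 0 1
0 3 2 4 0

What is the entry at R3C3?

5

R4C1 = 2: row 4 has {1,4,5}; col 1 has {3}; region has {3} → only 2 remains.
R4C4 = 3: row 4 has {1,2,4,5}; col 4 has {4}; region has {1,4} → only 3 remains.
R5C1 = 1: row 5 has {2,3,4}; col 1 has {2,3}; region has {2,3,4,5} → only 1 remains.
R5C5 = 5: row 5 has {1,2,3,4}; col 5 has {1,4}; region has {1,3,4} → only 5 remains.
R1C1 = 5: row 1 has {4}; col 1 has {1,2,3}; region has {4} → only 5 remains.
R2C5 = 2: row 2 has {3}; col 5 has {1,4,5}; region has {} → only 2 remains.
R3C1 = 4: row 3 has {}; col 1 has {1,2,3,5}; region has {2,3} → only 4 remains.
R3C2 = 1: row 3 has {4}; col 2 has {3,5}; region has {2,3,4} → only 1 remains.
R3C3 = 5: row 3 has {1,4}; col 3 has {2,4}; region has {1,2,3,4} → only 5 remains.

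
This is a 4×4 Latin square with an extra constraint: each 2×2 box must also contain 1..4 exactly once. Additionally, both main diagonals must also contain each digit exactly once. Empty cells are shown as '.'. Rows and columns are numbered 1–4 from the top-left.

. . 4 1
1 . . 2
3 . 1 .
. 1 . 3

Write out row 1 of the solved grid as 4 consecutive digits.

2341

row 1, column 1 = 2: row 1 has {1,4}; col 1 has {1,3}; box has {1}; main diagonal has {1,3} → only 2 remains.
row 1, column 2 = 3: row 1 has {1,2,4}; col 2 has {1}; box has {1,2} → only 3 remains.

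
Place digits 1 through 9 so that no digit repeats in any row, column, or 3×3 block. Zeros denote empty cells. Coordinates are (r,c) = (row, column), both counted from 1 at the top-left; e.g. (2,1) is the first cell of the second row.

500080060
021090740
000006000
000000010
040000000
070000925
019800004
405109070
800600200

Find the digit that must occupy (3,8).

(9,2) = 3 (sole candidate).
(9,3) = 7 (sole candidate).
(1,2) = 9 (sole candidate).
(3,2) = 8 (sole candidate).
(8,2) = 6 (sole candidate).
(4,2) = 5 (sole candidate).
(7,1) = 2 (sole candidate).
(2,9) = 8 (hidden single in row 2).
(2,1) = 6 (hidden single in row 2).
(8,9) = 3 (sole candidate).
(7,8) = 5 (sole candidate).
(8,5) = 2 (sole candidate).
(8,7) = 8 (sole candidate).
(9,8) = 9 (sole candidate).
(9,9) = 1 (sole candidate).
(1,9) = 2 (sole candidate).
(3,8) = 3: row 3 has {6,8}; col 8 has {1,2,4,5,6,7,9}; box has {2,4,6,7,8} → only 3 remains.

3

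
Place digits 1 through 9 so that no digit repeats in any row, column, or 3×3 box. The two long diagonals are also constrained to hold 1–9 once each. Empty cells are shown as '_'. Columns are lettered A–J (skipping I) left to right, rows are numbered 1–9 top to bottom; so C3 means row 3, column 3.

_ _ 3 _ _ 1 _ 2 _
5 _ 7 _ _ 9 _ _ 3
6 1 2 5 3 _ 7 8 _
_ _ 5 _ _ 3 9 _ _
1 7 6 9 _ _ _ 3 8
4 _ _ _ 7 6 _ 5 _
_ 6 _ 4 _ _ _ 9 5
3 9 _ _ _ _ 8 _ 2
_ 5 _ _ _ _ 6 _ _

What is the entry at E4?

4

F3 = 4: row 3 has {1,2,3,5,6,7,8}; col 6 has {1,3,6,9}; box has {1,3,5,9} → only 4 remains.
J3 = 9: row 3 has {1,2,3,4,5,6,7,8}; col 9 has {2,3,5,8}; box has {2,3,7,8} → only 9 remains.
J6 = 1: row 6 has {4,5,6,7}; col 9 has {2,3,5,8,9}; box has {3,5,8,9} → only 1 remains.
G6 = 2: row 6 has {1,4,5,6,7}; col 7 has {6,7,8,9}; box has {1,3,5,8,9} → only 2 remains.
G5 = 4: row 5 has {1,3,6,7,8,9}; col 7 has {2,6,7,8,9}; box has {1,2,3,5,8,9} → only 4 remains.
D6 = 8: row 6 has {1,2,4,5,6,7}; col 4 has {4,5,9}; box has {3,6,7,9}; anti-diagonal has {3,7,9} → only 8 remains.
C7 = 1: row 7 has {4,5,6,9}; col 3 has {2,3,5,6,7}; box has {3,5,6,9}; anti-diagonal has {3,7,8,9} → only 1 remains.
G7 = 3: row 7 has {1,4,5,6,9}; col 7 has {2,4,6,7,8,9}; box has {2,5,6,8,9}; main diagonal has {2,6} → only 3 remains.
C8 = 4: row 8 has {2,3,8,9}; col 3 has {1,2,3,5,6,7}; box has {1,3,5,6,9} → only 4 remains.
A9 = 2: row 9 has {5,6}; col 1 has {1,3,4,5,6}; box has {1,3,4,5,6,9}; anti-diagonal has {1,3,7,8,9} → only 2 remains.
C9 = 8: row 9 has {2,5,6}; col 3 has {1,2,3,4,5,6,7}; box has {1,2,3,4,5,6,9} → only 8 remains.
F9 = 7: row 9 has {2,5,6,8}; col 6 has {1,3,4,6,9}; box has {4} → only 7 remains.
J9 = 4: row 9 has {2,5,6,7,8}; col 9 has {1,2,3,5,8,9}; box has {2,3,5,6,8,9}; main diagonal has {2,3,6} → only 4 remains.
G1 = 5: row 1 has {1,2,3}; col 7 has {2,3,4,6,7,8,9}; box has {2,3,7,8,9} → only 5 remains.
J1 = 6: row 1 has {1,2,3,5}; col 9 has {1,2,3,4,5,8,9}; box has {2,3,5,7,8,9}; anti-diagonal has {1,2,3,7,8,9} → only 6 remains.
B2 = 8: row 2 has {3,5,7,9}; col 2 has {1,5,6,7,9}; box has {1,2,3,5,6,7}; main diagonal has {2,3,4,6} → only 8 remains.
G2 = 1: row 2 has {3,5,7,8,9}; col 7 has {2,3,4,5,6,7,8,9}; box has {2,3,5,6,7,8,9} → only 1 remains.
H2 = 4: row 2 has {1,3,5,7,8,9}; col 8 has {2,3,5,8,9}; box has {1,2,3,5,6,7,8,9}; anti-diagonal has {1,2,3,6,7,8,9} → only 4 remains.
A4 = 8: row 4 has {3,5,9}; col 1 has {1,2,3,4,5,6}; box has {1,4,5,6,7} → only 8 remains.
B4 = 2: row 4 has {3,5,8,9}; col 2 has {1,5,6,7,8,9}; box has {1,4,5,6,7,8} → only 2 remains.
D4 = 1: row 4 has {2,3,5,8,9}; col 4 has {4,5,8,9}; box has {3,6,7,8,9}; main diagonal has {2,3,4,6,8} → only 1 remains.
E4 = 4: row 4 has {1,2,3,5,8,9}; col 5 has {3,7}; box has {1,3,6,7,8,9} → only 4 remains.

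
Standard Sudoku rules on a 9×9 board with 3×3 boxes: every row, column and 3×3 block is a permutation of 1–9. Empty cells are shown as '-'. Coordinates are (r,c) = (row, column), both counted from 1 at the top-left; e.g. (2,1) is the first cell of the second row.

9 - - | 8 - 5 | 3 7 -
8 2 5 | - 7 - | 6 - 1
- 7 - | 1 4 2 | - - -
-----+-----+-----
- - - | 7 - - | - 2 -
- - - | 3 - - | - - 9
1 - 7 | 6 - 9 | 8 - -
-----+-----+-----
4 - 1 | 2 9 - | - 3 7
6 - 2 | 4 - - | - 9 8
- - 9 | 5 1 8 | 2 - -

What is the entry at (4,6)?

(1,5) = 6 (sole candidate).
(2,4) = 9 (sole candidate).
(2,6) = 3 (sole candidate).
(2,8) = 4 (sole candidate).
(3,1) = 3 (sole candidate).
(3,3) = 6 (sole candidate).
(3,9) = 5 (sole candidate).
(4,1) = 5 (sole candidate).
(4,5) = 8 (sole candidate).
(5,1) = 2 (sole candidate).
(5,5) = 5 (sole candidate).
(6,5) = 2 (sole candidate).
(6,8) = 5 (sole candidate).
(7,6) = 6 (sole candidate).
(7,7) = 5 (sole candidate).
(8,5) = 3 (sole candidate).
(8,6) = 7 (sole candidate).
(8,7) = 1 (sole candidate).
(9,1) = 7 (sole candidate).
(9,2) = 3 (sole candidate).
(9,8) = 6 (sole candidate).
(9,9) = 4 (sole candidate).
(1,3) = 4 (sole candidate).
(1,9) = 2 (sole candidate).
(3,7) = 9 (sole candidate).
(3,8) = 8 (sole candidate).
(4,3) = 3 (sole candidate).
(4,7) = 4 (sole candidate).
(4,9) = 6 (sole candidate).
(5,3) = 8 (sole candidate).
(5,7) = 7 (sole candidate).
(5,8) = 1 (sole candidate).
(6,2) = 4 (sole candidate).
(6,9) = 3 (sole candidate).
(7,2) = 8 (sole candidate).
(8,2) = 5 (sole candidate).
(1,2) = 1 (sole candidate).
(4,2) = 9 (sole candidate).
(4,6) = 1: row 4 has {2,3,4,5,6,7,8,9}; col 6 has {2,3,5,6,7,8,9}; box has {2,3,5,6,7,8,9} → only 1 remains.

1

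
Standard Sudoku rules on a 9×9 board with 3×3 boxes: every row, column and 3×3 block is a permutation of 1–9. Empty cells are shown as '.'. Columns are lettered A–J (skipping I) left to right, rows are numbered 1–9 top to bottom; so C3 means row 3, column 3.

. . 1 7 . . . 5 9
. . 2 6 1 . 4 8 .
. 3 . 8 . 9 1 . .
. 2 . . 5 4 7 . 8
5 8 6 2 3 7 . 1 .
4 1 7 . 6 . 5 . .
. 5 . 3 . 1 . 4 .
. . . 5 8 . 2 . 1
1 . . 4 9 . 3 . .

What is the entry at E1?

G1 = 6: row 1 has {1,5,7,9}; col 7 has {1,2,3,4,5,7}; box has {1,4,5,8,9} → only 6 remains.
G5 = 9: row 5 has {1,2,3,5,6,7,8}; col 7 has {1,2,3,4,5,6,7}; box has {1,5,7,8} → only 9 remains.
J5 = 4: row 5 has {1,2,3,5,6,7,8,9}; col 9 has {1,8,9}; box has {1,5,7,8,9} → only 4 remains.
D6 = 9: row 6 has {1,4,5,6,7}; col 4 has {2,3,4,5,6,7,8}; box has {2,3,4,5,6,7} → only 9 remains.
F6 = 8: row 6 has {1,4,5,6,7,9}; col 6 has {1,4,7,9}; box has {2,3,4,5,6,7,9} → only 8 remains.
G7 = 8: row 7 has {1,3,4,5}; col 7 has {1,2,3,4,5,6,7,9}; box has {1,2,3,4} → only 8 remains.
F8 = 6: row 8 has {1,2,5,8}; col 6 has {1,4,7,8,9}; box has {1,3,4,5,8,9} → only 6 remains.
C9 = 8: row 9 has {1,3,4,9}; col 3 has {1,2,6,7}; box has {1,5} → only 8 remains.
F9 = 2: row 9 has {1,3,4,8,9}; col 6 has {1,4,6,7,8,9}; box has {1,3,4,5,6,8,9} → only 2 remains.
A1 = 8: row 1 has {1,5,6,7,9}; col 1 has {1,4,5}; box has {1,2,3} → only 8 remains.
B1 = 4: row 1 has {1,5,6,7,8,9}; col 2 has {1,2,3,5,8}; box has {1,2,3,8} → only 4 remains.
E1 = 2: row 1 has {1,4,5,6,7,8,9}; col 5 has {1,3,5,6,8,9}; box has {1,6,7,8,9} → only 2 remains.

2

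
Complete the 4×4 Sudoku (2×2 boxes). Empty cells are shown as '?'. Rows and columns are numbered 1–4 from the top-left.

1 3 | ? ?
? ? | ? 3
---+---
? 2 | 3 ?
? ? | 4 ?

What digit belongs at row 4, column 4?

2

row 1, column 3 = 2 (sole candidate).
row 1, column 4 = 4 (sole candidate).
row 2, column 2 = 4 (sole candidate).
row 2, column 3 = 1 (sole candidate).
row 3, column 1 = 4 (sole candidate).
row 3, column 4 = 1 (sole candidate).
row 4, column 1 = 3 (sole candidate).
row 4, column 2 = 1 (sole candidate).
row 4, column 4 = 2: row 4 has {1,3,4}; col 4 has {1,3,4}; box has {1,3,4} → only 2 remains.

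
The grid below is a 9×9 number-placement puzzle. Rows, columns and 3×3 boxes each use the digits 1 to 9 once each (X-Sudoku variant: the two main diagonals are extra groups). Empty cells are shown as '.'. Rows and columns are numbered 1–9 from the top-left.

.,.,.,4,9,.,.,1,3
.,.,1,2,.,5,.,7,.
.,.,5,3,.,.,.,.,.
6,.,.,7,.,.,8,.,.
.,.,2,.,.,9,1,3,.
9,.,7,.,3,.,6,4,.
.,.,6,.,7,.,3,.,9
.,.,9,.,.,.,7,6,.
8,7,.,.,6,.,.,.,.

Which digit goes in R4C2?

3

R1C1 = 2: row 1 has {1,3,4,9}; col 1 has {6,8,9}; box has {1,5}; main diagonal has {3,5,6,7} → only 2 remains.
R1C3 = 8: row 1 has {1,2,3,4,9}; col 3 has {1,2,5,6,7,9}; box has {1,2,5} → only 8 remains.
R1C7 = 5: row 1 has {1,2,3,4,8,9}; col 7 has {1,3,6,7,8}; box has {1,3,7} → only 5 remains.
R2C5 = 8: row 2 has {1,2,5,7}; col 5 has {3,6,7,9}; box has {2,3,4,5,9} → only 8 remains.
R3C5 = 1: row 3 has {3,5}; col 5 has {3,6,7,8,9}; box has {2,3,4,5,8,9} → only 1 remains.
R5C5 = 4: row 5 has {1,2,3,9}; col 5 has {1,3,6,7,8,9}; box has {3,7,9}; main diagonal has {2,3,5,6,7}; anti-diagonal has {3,6,7,8} → only 4 remains.
R9C9 = 1: row 9 has {6,7,8}; col 9 has {3,9}; box has {3,6,7,9}; main diagonal has {2,3,4,5,6,7} → only 1 remains.
R1C2 = 6: row 1 has {1,2,3,4,5,8,9}; col 2 has {7}; box has {1,2,5,8} → only 6 remains.
R1C6 = 7: row 1 has {1,2,3,4,5,6,8,9}; col 6 has {5,9}; box has {1,2,3,4,5,8,9} → only 7 remains.
R2C2 = 9: row 2 has {1,2,5,7,8}; col 2 has {6,7}; box has {1,2,5,6,8}; main diagonal has {1,2,3,4,5,6,7} → only 9 remains.
R2C7 = 4: row 2 has {1,2,5,7,8,9}; col 7 has {1,3,5,6,7,8}; box has {1,3,5,7} → only 4 remains.
R2C9 = 6: row 2 has {1,2,4,5,7,8,9}; col 9 has {1,3,9}; box has {1,3,4,5,7} → only 6 remains.
R3C2 = 4: row 3 has {1,3,5}; col 2 has {6,7,9}; box has {1,2,5,6,8,9} → only 4 remains.
R3C6 = 6: row 3 has {1,3,4,5}; col 6 has {5,7,9}; box has {1,2,3,4,5,7,8,9} → only 6 remains.
R5C1 = 5: row 5 has {1,2,3,4,9}; col 1 has {2,6,8,9}; box has {2,6,7,9} → only 5 remains.
R5C2 = 8: row 5 has {1,2,3,4,5,9}; col 2 has {4,6,7,9}; box has {2,5,6,7,9} → only 8 remains.
R5C4 = 6: row 5 has {1,2,3,4,5,8,9}; col 4 has {2,3,4,7}; box has {3,4,7,9} → only 6 remains.
R5C9 = 7: row 5 has {1,2,3,4,5,6,8,9}; col 9 has {1,3,6,9}; box has {1,3,4,6,8} → only 7 remains.
R6C2 = 1: row 6 has {3,4,6,7,9}; col 2 has {4,6,7,8,9}; box has {2,5,6,7,8,9} → only 1 remains.
R6C4 = 5: row 6 has {1,3,4,6,7,9}; col 4 has {2,3,4,6,7}; box has {3,4,6,7,9}; anti-diagonal has {3,4,6,7,8} → only 5 remains.
R6C6 = 8: row 6 has {1,3,4,5,6,7,9}; col 6 has {5,6,7,9}; box has {3,4,5,6,7,9}; main diagonal has {1,2,3,4,5,6,7,9} → only 8 remains.
R6C9 = 2: row 6 has {1,3,4,5,6,7,8,9}; col 9 has {1,3,6,7,9}; box has {1,3,4,6,7,8} → only 2 remains.
R8C2 = 2: row 8 has {6,7,9}; col 2 has {1,4,6,7,8,9}; box has {6,7,8,9}; anti-diagonal has {3,4,5,6,7,8} → only 2 remains.
R8C5 = 5: row 8 has {2,6,7,9}; col 5 has {1,3,4,6,7,8,9}; box has {6,7} → only 5 remains.
R9C4 = 9: row 9 has {1,6,7,8}; col 4 has {2,3,4,5,6,7}; box has {5,6,7} → only 9 remains.
R9C7 = 2: row 9 has {1,6,7,8,9}; col 7 has {1,3,4,5,6,7,8}; box has {1,3,6,7,9} → only 2 remains.
R9C8 = 5: row 9 has {1,2,6,7,8,9}; col 8 has {1,3,4,6,7}; box has {1,2,3,6,7,9} → only 5 remains.
R2C1 = 3: row 2 has {1,2,4,5,6,7,8,9}; col 1 has {2,5,6,8,9}; box has {1,2,4,5,6,8,9} → only 3 remains.
R3C1 = 7: row 3 has {1,3,4,5,6}; col 1 has {2,3,5,6,8,9}; box has {1,2,3,4,5,6,8,9} → only 7 remains.
R3C7 = 9: row 3 has {1,3,4,5,6,7}; col 7 has {1,2,3,4,5,6,7,8}; box has {1,3,4,5,6,7}; anti-diagonal has {2,3,4,5,6,7,8} → only 9 remains.
R3C9 = 8: row 3 has {1,3,4,5,6,7,9}; col 9 has {1,2,3,6,7,9}; box has {1,3,4,5,6,7,9} → only 8 remains.
R4C2 = 3: row 4 has {6,7,8}; col 2 has {1,2,4,6,7,8,9}; box has {1,2,5,6,7,8,9} → only 3 remains.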